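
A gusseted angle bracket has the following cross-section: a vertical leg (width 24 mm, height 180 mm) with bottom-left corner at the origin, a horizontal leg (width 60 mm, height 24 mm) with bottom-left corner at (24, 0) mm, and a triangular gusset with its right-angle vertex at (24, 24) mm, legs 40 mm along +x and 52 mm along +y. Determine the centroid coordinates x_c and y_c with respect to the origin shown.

x_c = 24.77 mm, y_c = 66.04 mm

vertical leg: A = 24 × 180 = 4320.00, centroid at (12.00, 90.00).
horizontal leg: A = 60 × 24 = 1440.00, centroid at (54.00, 12.00).
gusset: A = ½·40·52 = 1040.00, centroid at (37.33, 41.33).
ΣA = 6800.00 mm²
ΣAx_c = (4320.00)(12.00) + (1440.00)(54.00) + (1040.00)(37.33) = 168426.67 mm³
ΣAy_c = (4320.00)(90.00) + (1440.00)(12.00) + (1040.00)(41.33) = 449066.67 mm³
x_c = 168426.67 / 6800.00 = 24.77 mm
y_c = 449066.67 / 6800.00 = 66.04 mm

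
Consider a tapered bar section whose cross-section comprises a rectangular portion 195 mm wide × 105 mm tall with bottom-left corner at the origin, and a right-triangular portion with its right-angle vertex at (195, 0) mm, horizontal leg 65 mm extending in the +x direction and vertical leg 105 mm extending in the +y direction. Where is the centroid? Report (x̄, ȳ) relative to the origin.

Part | A | x̄ᵢ | ȳᵢ | A·x̄ᵢ | A·ȳᵢ
rectangular portion | 20475.00 | 97.50 | 52.50 | 1996312.50 | 1074937.50
triangular portion | 3412.50 | 216.67 | 35.00 | 739375.00 | 119437.50
Σ | 23887.50 |  |  | 2735687.50 | 1194375.00
x̄ = 2735687.50 / 23887.50 = 114.52 mm
ȳ = 1194375.00 / 23887.50 = 50.00 mm

x̄ = 114.52 mm, ȳ = 50.00 mm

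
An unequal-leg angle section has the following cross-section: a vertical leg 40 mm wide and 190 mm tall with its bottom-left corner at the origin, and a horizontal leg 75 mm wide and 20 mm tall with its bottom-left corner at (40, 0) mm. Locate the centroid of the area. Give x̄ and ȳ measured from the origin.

vertical leg: A = 40 × 190 = 7600.00, centroid at (20.00, 95.00).
horizontal leg: A = 75 × 20 = 1500.00, centroid at (77.50, 10.00).
ΣA = 9100.00 mm²
ΣAx̄ = (7600.00)(20.00) + (1500.00)(77.50) = 268250.00 mm³
ΣAȳ = (7600.00)(95.00) + (1500.00)(10.00) = 737000.00 mm³
x̄ = 268250.00 / 9100.00 = 29.48 mm
ȳ = 737000.00 / 9100.00 = 80.99 mm

x̄ = 29.48 mm, ȳ = 80.99 mm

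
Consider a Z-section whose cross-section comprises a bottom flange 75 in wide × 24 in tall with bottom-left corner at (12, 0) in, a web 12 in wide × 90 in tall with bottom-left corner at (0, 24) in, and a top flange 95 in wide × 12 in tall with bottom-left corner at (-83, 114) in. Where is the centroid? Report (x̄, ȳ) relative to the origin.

x̄ = 13.71 in, ȳ = 57.94 in

bottom flange: A = 75 × 24 = 1800.00, centroid at (49.50, 12.00).
web: A = 12 × 90 = 1080.00, centroid at (6.00, 69.00).
top flange: A = 95 × 12 = 1140.00, centroid at (-35.50, 120.00).
ΣA = 4020.00 in², ΣAx̄ = 55110.00 in³, ΣAȳ = 232920.00 in³.
x̄ = 55110.00/4020.00 = 13.71 in; ȳ = 232920.00/4020.00 = 57.94 in.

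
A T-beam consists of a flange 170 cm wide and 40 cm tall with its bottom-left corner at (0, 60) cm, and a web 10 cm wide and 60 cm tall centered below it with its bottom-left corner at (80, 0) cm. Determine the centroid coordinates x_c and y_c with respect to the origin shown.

x_c = 85.00 cm, y_c = 75.95 cm

web: A = 10 × 60 = 600.00, centroid at (85.00, 30.00).
flange: A = 170 × 40 = 6800.00, centroid at (85.00, 80.00).
ΣA = 7400.00 cm², ΣAx_c = 629000.00 cm³, ΣAy_c = 562000.00 cm³.
x_c = 629000.00/7400.00 = 85.00 cm; y_c = 562000.00/7400.00 = 75.95 cm.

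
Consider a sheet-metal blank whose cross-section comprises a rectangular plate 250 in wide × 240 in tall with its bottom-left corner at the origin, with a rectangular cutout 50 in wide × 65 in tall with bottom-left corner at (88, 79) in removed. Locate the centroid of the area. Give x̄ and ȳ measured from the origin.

plate: A = 250 × 240 = 60000.00, centroid at (125.00, 120.00).
hole: A = −(50 × 65) = -3250.00, centroid at (113.00, 111.50).
ΣA = 56750.00 in², ΣAx̄ = 7132750.00 in³, ΣAȳ = 6837625.00 in³.
x̄ = 7132750.00/56750.00 = 125.69 in; ȳ = 6837625.00/56750.00 = 120.49 in.

x̄ = 125.69 in, ȳ = 120.49 in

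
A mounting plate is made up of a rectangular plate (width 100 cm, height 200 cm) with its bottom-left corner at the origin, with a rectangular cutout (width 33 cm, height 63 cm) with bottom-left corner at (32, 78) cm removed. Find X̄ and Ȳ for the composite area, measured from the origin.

X̄ = 50.17 cm, Ȳ = 98.90 cm

Part | A | x̄ᵢ | ȳᵢ | A·x̄ᵢ | A·ȳᵢ
plate | 20000.00 | 50.00 | 100.00 | 1000000.00 | 2000000.00
hole | -2079.00 | 48.50 | 109.50 | -100831.50 | -227650.50
Σ | 17921.00 |  |  | 899168.50 | 1772349.50
X̄ = 899168.50 / 17921.00 = 50.17 cm
Ȳ = 1772349.50 / 17921.00 = 98.90 cm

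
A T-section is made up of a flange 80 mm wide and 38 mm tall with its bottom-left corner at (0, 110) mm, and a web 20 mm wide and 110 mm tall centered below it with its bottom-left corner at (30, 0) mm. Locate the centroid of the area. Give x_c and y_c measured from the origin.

web: A = 20 × 110 = 2200.00, centroid at (40.00, 55.00).
flange: A = 80 × 38 = 3040.00, centroid at (40.00, 129.00).
ΣA = 5240.00 mm²
ΣAx_c = (2200.00)(40.00) + (3040.00)(40.00) = 209600.00 mm³
ΣAy_c = (2200.00)(55.00) + (3040.00)(129.00) = 513160.00 mm³
x_c = 209600.00 / 5240.00 = 40.00 mm
y_c = 513160.00 / 5240.00 = 97.93 mm

x_c = 40.00 mm, y_c = 97.93 mm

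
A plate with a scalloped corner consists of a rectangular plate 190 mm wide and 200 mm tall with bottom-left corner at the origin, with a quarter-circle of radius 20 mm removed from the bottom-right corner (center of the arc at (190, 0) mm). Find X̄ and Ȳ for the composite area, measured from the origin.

X̄ = 94.28 mm, Ȳ = 100.76 mm

plate: A = 190 × 200 = 38000.00, centroid at (95.00, 100.00).
removed quarter-circle: A = −¼π·20² = -314.16, centroid at (181.51, 8.49).
ΣA = 37685.84 mm², ΣAX̄ = 3552976.41 mm³, ΣAȲ = 3797333.33 mm³.
X̄ = 3552976.41/37685.84 = 94.28 mm; Ȳ = 3797333.33/37685.84 = 100.76 mm.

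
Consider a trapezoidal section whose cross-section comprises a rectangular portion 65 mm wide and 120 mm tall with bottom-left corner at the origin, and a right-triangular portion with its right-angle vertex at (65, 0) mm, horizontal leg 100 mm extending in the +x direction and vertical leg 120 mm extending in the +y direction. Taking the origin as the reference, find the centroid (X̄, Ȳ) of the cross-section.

rectangular portion: A = 65 × 120 = 7800.00, centroid at (32.50, 60.00).
triangular portion: A = ½·100·120 = 6000.00, centroid at (98.33, 40.00).
ΣA = 13800.00 mm², ΣAX̄ = 843500.00 mm³, ΣAȲ = 708000.00 mm³.
X̄ = 843500.00/13800.00 = 61.12 mm; Ȳ = 708000.00/13800.00 = 51.30 mm.

X̄ = 61.12 mm, Ȳ = 51.30 mm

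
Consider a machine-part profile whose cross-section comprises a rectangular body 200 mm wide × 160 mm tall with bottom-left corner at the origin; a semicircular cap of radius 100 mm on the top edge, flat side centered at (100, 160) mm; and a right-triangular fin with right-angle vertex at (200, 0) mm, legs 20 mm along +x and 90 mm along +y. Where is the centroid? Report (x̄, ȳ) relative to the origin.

x̄ = 101.97 mm, ȳ = 118.64 mm

rectangular body: A = 200 × 160 = 32000.00, centroid at (100.00, 80.00).
semicircular top: A = ½π·100² = 15707.96, centroid at (100.00, 202.44).
triangular fin: A = ½·20·90 = 900.00, centroid at (206.67, 30.00).
ΣA = 48607.96 mm², ΣAx̄ = 4956796.33 mm³, ΣAȳ = 5766940.79 mm³.
x̄ = 4956796.33/48607.96 = 101.97 mm; ȳ = 5766940.79/48607.96 = 118.64 mm.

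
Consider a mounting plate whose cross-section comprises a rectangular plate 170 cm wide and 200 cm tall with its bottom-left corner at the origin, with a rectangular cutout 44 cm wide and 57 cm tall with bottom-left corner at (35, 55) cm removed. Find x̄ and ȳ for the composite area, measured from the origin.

x̄ = 87.23 cm, ȳ = 101.31 cm

Part | A | x̄ᵢ | ȳᵢ | A·x̄ᵢ | A·ȳᵢ
plate | 34000.00 | 85.00 | 100.00 | 2890000.00 | 3400000.00
hole | -2508.00 | 57.00 | 83.50 | -142956.00 | -209418.00
Σ | 31492.00 |  |  | 2747044.00 | 3190582.00
x̄ = 2747044.00 / 31492.00 = 87.23 cm
ȳ = 3190582.00 / 31492.00 = 101.31 cm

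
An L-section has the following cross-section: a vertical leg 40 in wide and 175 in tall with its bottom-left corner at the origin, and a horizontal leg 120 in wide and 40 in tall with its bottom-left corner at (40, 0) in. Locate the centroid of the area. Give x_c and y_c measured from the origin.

vertical leg: A = 40 × 175 = 7000.00, centroid at (20.00, 87.50).
horizontal leg: A = 120 × 40 = 4800.00, centroid at (100.00, 20.00).
ΣA = 11800.00 in², ΣAx_c = 620000.00 in³, ΣAy_c = 708500.00 in³.
x_c = 620000.00/11800.00 = 52.54 in; y_c = 708500.00/11800.00 = 60.04 in.

x_c = 52.54 in, y_c = 60.04 in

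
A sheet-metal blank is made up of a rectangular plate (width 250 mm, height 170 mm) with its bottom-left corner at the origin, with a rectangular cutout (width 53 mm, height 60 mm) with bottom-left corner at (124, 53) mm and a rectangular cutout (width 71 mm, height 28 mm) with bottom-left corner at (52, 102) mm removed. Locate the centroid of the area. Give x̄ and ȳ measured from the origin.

x̄ = 124.82 mm, ȳ = 83.52 mm

plate: A = 250 × 170 = 42500.00, centroid at (125.00, 85.00).
hole 1: A = −(53 × 60) = -3180.00, centroid at (150.50, 83.00).
hole 2: A = −(71 × 28) = -1988.00, centroid at (87.50, 116.00).
ΣA = 37332.00 mm²
ΣAx̄ = (42500.00)(125.00) + (-3180.00)(150.50) + (-1988.00)(87.50) = 4659960.00 mm³
ΣAȳ = (42500.00)(85.00) + (-3180.00)(83.00) + (-1988.00)(116.00) = 3117952.00 mm³
x̄ = 4659960.00 / 37332.00 = 124.82 mm
ȳ = 3117952.00 / 37332.00 = 83.52 mm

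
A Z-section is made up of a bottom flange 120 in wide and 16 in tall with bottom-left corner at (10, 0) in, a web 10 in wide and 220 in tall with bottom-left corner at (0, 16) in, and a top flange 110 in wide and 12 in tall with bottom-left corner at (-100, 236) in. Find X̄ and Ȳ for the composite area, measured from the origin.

X̄ = 15.81 in, Ȳ = 112.50 in

bottom flange: A = 120 × 16 = 1920.00, centroid at (70.00, 8.00).
web: A = 10 × 220 = 2200.00, centroid at (5.00, 126.00).
top flange: A = 110 × 12 = 1320.00, centroid at (-45.00, 242.00).
ΣA = 5440.00 in², ΣAX̄ = 86000.00 in³, ΣAȲ = 612000.00 in³.
X̄ = 86000.00/5440.00 = 15.81 in; Ȳ = 612000.00/5440.00 = 112.50 in.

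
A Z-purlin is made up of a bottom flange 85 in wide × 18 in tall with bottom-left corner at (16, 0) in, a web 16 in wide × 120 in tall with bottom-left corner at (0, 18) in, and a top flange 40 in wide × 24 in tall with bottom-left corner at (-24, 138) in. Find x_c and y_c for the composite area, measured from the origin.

x_c = 22.91 in, y_c = 69.73 in

bottom flange: A = 85 × 18 = 1530.00, centroid at (58.50, 9.00).
web: A = 16 × 120 = 1920.00, centroid at (8.00, 78.00).
top flange: A = 40 × 24 = 960.00, centroid at (-4.00, 150.00).
ΣA = 4410.00 in², ΣAx_c = 101025.00 in³, ΣAy_c = 307530.00 in³.
x_c = 101025.00/4410.00 = 22.91 in; y_c = 307530.00/4410.00 = 69.73 in.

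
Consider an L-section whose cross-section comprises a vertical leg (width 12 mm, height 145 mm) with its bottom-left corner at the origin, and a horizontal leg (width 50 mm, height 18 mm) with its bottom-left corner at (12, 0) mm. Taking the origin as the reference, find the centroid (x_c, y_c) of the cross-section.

Part | A | x̄ᵢ | ȳᵢ | A·x̄ᵢ | A·ȳᵢ
vertical leg | 1740.00 | 6.00 | 72.50 | 10440.00 | 126150.00
horizontal leg | 900.00 | 37.00 | 9.00 | 33300.00 | 8100.00
Σ | 2640.00 |  |  | 43740.00 | 134250.00
x_c = 43740.00 / 2640.00 = 16.57 mm
y_c = 134250.00 / 2640.00 = 50.85 mm

x_c = 16.57 mm, y_c = 50.85 mm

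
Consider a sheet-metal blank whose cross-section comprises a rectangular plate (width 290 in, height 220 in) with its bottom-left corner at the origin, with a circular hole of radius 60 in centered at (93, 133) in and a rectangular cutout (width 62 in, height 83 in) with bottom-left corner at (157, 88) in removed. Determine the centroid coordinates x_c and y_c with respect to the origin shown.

x_c = 152.75 in, y_c = 102.39 in

Part | A | x̄ᵢ | ȳᵢ | A·x̄ᵢ | A·ȳᵢ
plate | 63800.00 | 145.00 | 110.00 | 9251000.00 | 7018000.00
hole 1 | -11309.73 | 93.00 | 133.00 | -1051805.22 | -1504194.56
hole 2 | -5146.00 | 188.00 | 129.50 | -967448.00 | -666407.00
Σ | 47344.27 |  |  | 7231746.78 | 4847398.44
x_c = 7231746.78 / 47344.27 = 152.75 in
y_c = 4847398.44 / 47344.27 = 102.39 in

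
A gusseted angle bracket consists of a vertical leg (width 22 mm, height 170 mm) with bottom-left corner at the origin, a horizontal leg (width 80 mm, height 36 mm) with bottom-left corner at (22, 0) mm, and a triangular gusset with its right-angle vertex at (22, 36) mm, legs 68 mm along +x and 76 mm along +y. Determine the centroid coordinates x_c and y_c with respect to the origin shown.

vertical leg: A = 22 × 170 = 3740.00, centroid at (11.00, 85.00).
horizontal leg: A = 80 × 36 = 2880.00, centroid at (62.00, 18.00).
gusset: A = ½·68·76 = 2584.00, centroid at (44.67, 61.33).
ΣA = 9204.00 mm², ΣAx_c = 335118.67 mm³, ΣAy_c = 528225.33 mm³.
x_c = 335118.67/9204.00 = 36.41 mm; y_c = 528225.33/9204.00 = 57.39 mm.

x_c = 36.41 mm, y_c = 57.39 mm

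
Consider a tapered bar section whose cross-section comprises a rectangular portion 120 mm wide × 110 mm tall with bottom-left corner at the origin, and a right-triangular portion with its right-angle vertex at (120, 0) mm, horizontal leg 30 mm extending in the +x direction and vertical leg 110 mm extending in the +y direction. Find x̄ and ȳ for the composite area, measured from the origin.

rectangular portion: A = 120 × 110 = 13200.00, centroid at (60.00, 55.00).
triangular portion: A = ½·30·110 = 1650.00, centroid at (130.00, 36.67).
ΣA = 14850.00 mm², ΣAx̄ = 1006500.00 mm³, ΣAȳ = 786500.00 mm³.
x̄ = 1006500.00/14850.00 = 67.78 mm; ȳ = 786500.00/14850.00 = 52.96 mm.

x̄ = 67.78 mm, ȳ = 52.96 mm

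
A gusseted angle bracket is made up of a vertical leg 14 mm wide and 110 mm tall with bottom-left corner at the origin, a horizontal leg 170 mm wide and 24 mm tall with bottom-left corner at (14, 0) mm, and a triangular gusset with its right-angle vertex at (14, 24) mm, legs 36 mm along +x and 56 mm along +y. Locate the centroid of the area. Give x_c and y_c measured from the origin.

x_c = 66.52 mm, y_c = 26.65 mm

vertical leg: A = 14 × 110 = 1540.00, centroid at (7.00, 55.00).
horizontal leg: A = 170 × 24 = 4080.00, centroid at (99.00, 12.00).
gusset: A = ½·36·56 = 1008.00, centroid at (26.00, 42.67).
ΣA = 6628.00 mm², ΣAx_c = 440908.00 mm³, ΣAy_c = 176668.00 mm³.
x_c = 440908.00/6628.00 = 66.52 mm; y_c = 176668.00/6628.00 = 26.65 mm.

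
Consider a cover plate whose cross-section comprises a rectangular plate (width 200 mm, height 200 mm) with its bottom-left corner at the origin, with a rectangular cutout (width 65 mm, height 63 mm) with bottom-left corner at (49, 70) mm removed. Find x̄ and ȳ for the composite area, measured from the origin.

plate: A = 200 × 200 = 40000.00, centroid at (100.00, 100.00).
hole: A = −(65 × 63) = -4095.00, centroid at (81.50, 101.50).
ΣA = 35905.00 mm², ΣAx̄ = 3666257.50 mm³, ΣAȳ = 3584357.50 mm³.
x̄ = 3666257.50/35905.00 = 102.11 mm; ȳ = 3584357.50/35905.00 = 99.83 mm.

x̄ = 102.11 mm, ȳ = 99.83 mm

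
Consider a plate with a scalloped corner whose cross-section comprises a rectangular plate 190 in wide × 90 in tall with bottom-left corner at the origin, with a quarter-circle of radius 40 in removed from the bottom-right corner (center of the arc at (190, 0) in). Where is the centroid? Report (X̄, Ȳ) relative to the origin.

X̄ = 88.81 in, Ȳ = 47.22 in

plate: A = 190 × 90 = 17100.00, centroid at (95.00, 45.00).
removed quarter-circle: A = −¼π·40² = -1256.64, centroid at (173.02, 16.98).
ΣA = 15843.36 in²
ΣAX̄ = (17100.00)(95.00) + (-1256.64)(173.02) = 1407072.29 in³
ΣAȲ = (17100.00)(45.00) + (-1256.64)(16.98) = 748166.67 in³
X̄ = 1407072.29 / 15843.36 = 88.81 in
Ȳ = 748166.67 / 15843.36 = 47.22 in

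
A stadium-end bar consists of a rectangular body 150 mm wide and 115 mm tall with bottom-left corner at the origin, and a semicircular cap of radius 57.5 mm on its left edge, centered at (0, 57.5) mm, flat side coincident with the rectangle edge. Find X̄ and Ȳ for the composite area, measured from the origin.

X̄ = 52.00 mm, Ȳ = 57.50 mm

rectangular body: A = 150 × 115 = 17250.00, centroid at (75.00, 57.50).
semicircular end: A = ½π·57.5² = 5193.45, centroid at (-24.40, 57.50).
ΣA = 22443.45 mm², ΣAX̄ = 1167010.42 mm³, ΣAȲ = 1290498.11 mm³.
X̄ = 1167010.42/22443.45 = 52.00 mm; Ȳ = 1290498.11/22443.45 = 57.50 mm.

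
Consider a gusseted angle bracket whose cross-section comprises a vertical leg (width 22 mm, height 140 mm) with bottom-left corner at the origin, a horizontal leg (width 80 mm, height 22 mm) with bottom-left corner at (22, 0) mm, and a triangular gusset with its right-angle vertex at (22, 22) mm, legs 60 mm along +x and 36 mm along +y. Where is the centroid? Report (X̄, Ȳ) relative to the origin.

X̄ = 31.82 mm, Ȳ = 45.89 mm

vertical leg: A = 22 × 140 = 3080.00, centroid at (11.00, 70.00).
horizontal leg: A = 80 × 22 = 1760.00, centroid at (62.00, 11.00).
gusset: A = ½·60·36 = 1080.00, centroid at (42.00, 34.00).
ΣA = 5920.00 mm²
ΣAX̄ = (3080.00)(11.00) + (1760.00)(62.00) + (1080.00)(42.00) = 188360.00 mm³
ΣAȲ = (3080.00)(70.00) + (1760.00)(11.00) + (1080.00)(34.00) = 271680.00 mm³
X̄ = 188360.00 / 5920.00 = 31.82 mm
Ȳ = 271680.00 / 5920.00 = 45.89 mm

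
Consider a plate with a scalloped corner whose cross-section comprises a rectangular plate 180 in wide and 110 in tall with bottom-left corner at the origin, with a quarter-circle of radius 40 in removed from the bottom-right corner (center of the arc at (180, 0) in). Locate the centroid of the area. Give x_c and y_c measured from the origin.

x_c = 85.05 in, y_c = 57.58 in

plate: A = 180 × 110 = 19800.00, centroid at (90.00, 55.00).
removed quarter-circle: A = −¼π·40² = -1256.64, centroid at (163.02, 16.98).
ΣA = 18543.36 in²
ΣAx_c = (19800.00)(90.00) + (-1256.64)(163.02) = 1577138.66 in³
ΣAy_c = (19800.00)(55.00) + (-1256.64)(16.98) = 1067666.67 in³
x_c = 1577138.66 / 18543.36 = 85.05 in
y_c = 1067666.67 / 18543.36 = 57.58 in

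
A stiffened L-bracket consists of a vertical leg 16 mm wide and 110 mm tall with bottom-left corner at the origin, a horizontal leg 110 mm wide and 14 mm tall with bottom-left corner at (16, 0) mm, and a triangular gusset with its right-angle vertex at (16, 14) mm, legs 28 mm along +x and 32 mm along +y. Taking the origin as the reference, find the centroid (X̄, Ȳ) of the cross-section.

X̄ = 35.96 mm, Ȳ = 31.65 mm

vertical leg: A = 16 × 110 = 1760.00, centroid at (8.00, 55.00).
horizontal leg: A = 110 × 14 = 1540.00, centroid at (71.00, 7.00).
gusset: A = ½·28·32 = 448.00, centroid at (25.33, 24.67).
ΣA = 3748.00 mm²
ΣAX̄ = (1760.00)(8.00) + (1540.00)(71.00) + (448.00)(25.33) = 134769.33 mm³
ΣAȲ = (1760.00)(55.00) + (1540.00)(7.00) + (448.00)(24.67) = 118630.67 mm³
X̄ = 134769.33 / 3748.00 = 35.96 mm
Ȳ = 118630.67 / 3748.00 = 31.65 mm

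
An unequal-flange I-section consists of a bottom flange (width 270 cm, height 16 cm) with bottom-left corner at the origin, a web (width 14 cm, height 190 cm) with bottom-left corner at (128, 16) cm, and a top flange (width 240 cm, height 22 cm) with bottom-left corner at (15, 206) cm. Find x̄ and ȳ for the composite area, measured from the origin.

bottom flange: A = 270 × 16 = 4320.00, centroid at (135.00, 8.00).
web: A = 14 × 190 = 2660.00, centroid at (135.00, 111.00).
top flange: A = 240 × 22 = 5280.00, centroid at (135.00, 217.00).
ΣA = 12260.00 cm²
ΣAx̄ = (4320.00)(135.00) + (2660.00)(135.00) + (5280.00)(135.00) = 1655100.00 cm³
ΣAȳ = (4320.00)(8.00) + (2660.00)(111.00) + (5280.00)(217.00) = 1475580.00 cm³
x̄ = 1655100.00 / 12260.00 = 135.00 cm
ȳ = 1475580.00 / 12260.00 = 120.36 cm

x̄ = 135.00 cm, ȳ = 120.36 cm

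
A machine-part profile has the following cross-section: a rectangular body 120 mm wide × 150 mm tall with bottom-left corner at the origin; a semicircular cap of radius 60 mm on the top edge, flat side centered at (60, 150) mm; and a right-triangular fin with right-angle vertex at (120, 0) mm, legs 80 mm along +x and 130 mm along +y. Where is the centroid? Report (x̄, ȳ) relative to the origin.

x̄ = 75.62 mm, ȳ = 88.98 mm

Part | A | x̄ᵢ | ȳᵢ | A·x̄ᵢ | A·ȳᵢ
rectangular body | 18000.00 | 60.00 | 75.00 | 1080000.00 | 1350000.00
semicircular top | 5654.87 | 60.00 | 175.46 | 339292.01 | 992230.02
triangular fin | 5200.00 | 146.67 | 43.33 | 762666.67 | 225333.33
Σ | 28854.87 |  |  | 2181958.67 | 2567563.35
x̄ = 2181958.67 / 28854.87 = 75.62 mm
ȳ = 2567563.35 / 28854.87 = 88.98 mm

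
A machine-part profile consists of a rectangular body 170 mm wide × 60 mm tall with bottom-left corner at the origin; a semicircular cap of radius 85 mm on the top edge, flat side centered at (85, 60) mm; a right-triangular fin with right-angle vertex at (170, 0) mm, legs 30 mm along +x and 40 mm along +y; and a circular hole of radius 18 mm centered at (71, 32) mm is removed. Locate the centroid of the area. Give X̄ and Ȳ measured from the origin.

X̄ = 88.37 mm, Ȳ = 64.92 mm

rectangular body: A = 170 × 60 = 10200.00, centroid at (85.00, 30.00).
semicircular top: A = ½π·85² = 11349.00, centroid at (85.00, 96.08).
triangular fin: A = ½·30·40 = 600.00, centroid at (180.00, 13.33).
hole: A = −π·18² = -1017.88, centroid at (71.00, 32.00).
ΣA = 21131.13 mm², ΣAX̄ = 1867396.10 mm³, ΣAȲ = 1371784.84 mm³.
X̄ = 1867396.10/21131.13 = 88.37 mm; Ȳ = 1371784.84/21131.13 = 64.92 mm.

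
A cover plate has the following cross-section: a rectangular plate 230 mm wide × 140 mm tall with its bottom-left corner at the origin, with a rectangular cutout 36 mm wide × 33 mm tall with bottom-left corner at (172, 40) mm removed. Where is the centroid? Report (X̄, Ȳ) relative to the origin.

plate: A = 230 × 140 = 32200.00, centroid at (115.00, 70.00).
hole: A = −(36 × 33) = -1188.00, centroid at (190.00, 56.50).
ΣA = 31012.00 mm²
ΣAX̄ = (32200.00)(115.00) + (-1188.00)(190.00) = 3477280.00 mm³
ΣAȲ = (32200.00)(70.00) + (-1188.00)(56.50) = 2186878.00 mm³
X̄ = 3477280.00 / 31012.00 = 112.13 mm
Ȳ = 2186878.00 / 31012.00 = 70.52 mm

X̄ = 112.13 mm, Ȳ = 70.52 mm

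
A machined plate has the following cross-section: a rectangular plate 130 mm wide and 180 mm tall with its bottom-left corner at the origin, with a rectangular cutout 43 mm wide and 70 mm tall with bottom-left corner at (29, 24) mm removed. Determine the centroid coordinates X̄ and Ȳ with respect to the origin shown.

X̄ = 67.14 mm, Ȳ = 94.58 mm

Part | A | x̄ᵢ | ȳᵢ | A·x̄ᵢ | A·ȳᵢ
plate | 23400.00 | 65.00 | 90.00 | 1521000.00 | 2106000.00
hole | -3010.00 | 50.50 | 59.00 | -152005.00 | -177590.00
Σ | 20390.00 |  |  | 1368995.00 | 1928410.00
X̄ = 1368995.00 / 20390.00 = 67.14 mm
Ȳ = 1928410.00 / 20390.00 = 94.58 mm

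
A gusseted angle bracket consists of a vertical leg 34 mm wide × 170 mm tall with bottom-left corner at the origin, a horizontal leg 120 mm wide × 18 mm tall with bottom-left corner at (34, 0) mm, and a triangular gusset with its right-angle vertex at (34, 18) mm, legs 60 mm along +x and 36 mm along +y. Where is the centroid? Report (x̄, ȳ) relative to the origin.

vertical leg: A = 34 × 170 = 5780.00, centroid at (17.00, 85.00).
horizontal leg: A = 120 × 18 = 2160.00, centroid at (94.00, 9.00).
gusset: A = ½·60·36 = 1080.00, centroid at (54.00, 30.00).
ΣA = 9020.00 mm²
ΣAx̄ = (5780.00)(17.00) + (2160.00)(94.00) + (1080.00)(54.00) = 359620.00 mm³
ΣAȳ = (5780.00)(85.00) + (2160.00)(9.00) + (1080.00)(30.00) = 543140.00 mm³
x̄ = 359620.00 / 9020.00 = 39.87 mm
ȳ = 543140.00 / 9020.00 = 60.22 mm

x̄ = 39.87 mm, ȳ = 60.22 mm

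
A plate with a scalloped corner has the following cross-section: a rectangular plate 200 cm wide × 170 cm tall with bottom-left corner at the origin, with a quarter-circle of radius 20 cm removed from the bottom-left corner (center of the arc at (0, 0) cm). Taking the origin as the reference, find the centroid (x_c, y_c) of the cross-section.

Part | A | x̄ᵢ | ȳᵢ | A·x̄ᵢ | A·ȳᵢ
plate | 34000.00 | 100.00 | 85.00 | 3400000.00 | 2890000.00
removed quarter-circle | -314.16 | 8.49 | 8.49 | -2666.67 | -2666.67
Σ | 33685.84 |  |  | 3397333.33 | 2887333.33
x_c = 3397333.33 / 33685.84 = 100.85 cm
y_c = 2887333.33 / 33685.84 = 85.71 cm

x_c = 100.85 cm, y_c = 85.71 cm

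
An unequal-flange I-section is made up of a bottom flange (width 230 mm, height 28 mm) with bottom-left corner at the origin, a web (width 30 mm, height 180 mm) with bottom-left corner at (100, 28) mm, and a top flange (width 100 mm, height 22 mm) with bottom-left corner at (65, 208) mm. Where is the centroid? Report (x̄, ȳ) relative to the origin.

bottom flange: A = 230 × 28 = 6440.00, centroid at (115.00, 14.00).
web: A = 30 × 180 = 5400.00, centroid at (115.00, 118.00).
top flange: A = 100 × 22 = 2200.00, centroid at (115.00, 219.00).
ΣA = 14040.00 mm², ΣAx̄ = 1614600.00 mm³, ΣAȳ = 1209160.00 mm³.
x̄ = 1614600.00/14040.00 = 115.00 mm; ȳ = 1209160.00/14040.00 = 86.12 mm.

x̄ = 115.00 mm, ȳ = 86.12 mm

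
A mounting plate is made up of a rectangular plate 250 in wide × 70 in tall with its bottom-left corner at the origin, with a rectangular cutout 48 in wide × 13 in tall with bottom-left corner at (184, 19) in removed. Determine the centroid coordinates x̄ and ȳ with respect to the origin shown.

plate: A = 250 × 70 = 17500.00, centroid at (125.00, 35.00).
hole: A = −(48 × 13) = -624.00, centroid at (208.00, 25.50).
ΣA = 16876.00 in², ΣAx̄ = 2057708.00 in³, ΣAȳ = 596588.00 in³.
x̄ = 2057708.00/16876.00 = 121.93 in; ȳ = 596588.00/16876.00 = 35.35 in.

x̄ = 121.93 in, ȳ = 35.35 in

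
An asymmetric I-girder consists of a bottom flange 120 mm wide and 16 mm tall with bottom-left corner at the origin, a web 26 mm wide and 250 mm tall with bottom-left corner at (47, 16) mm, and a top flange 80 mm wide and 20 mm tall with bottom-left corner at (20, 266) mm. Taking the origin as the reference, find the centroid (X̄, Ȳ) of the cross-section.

bottom flange: A = 120 × 16 = 1920.00, centroid at (60.00, 8.00).
web: A = 26 × 250 = 6500.00, centroid at (60.00, 141.00).
top flange: A = 80 × 20 = 1600.00, centroid at (60.00, 276.00).
ΣA = 10020.00 mm², ΣAX̄ = 601200.00 mm³, ΣAȲ = 1373460.00 mm³.
X̄ = 601200.00/10020.00 = 60.00 mm; Ȳ = 1373460.00/10020.00 = 137.07 mm.

X̄ = 60.00 mm, Ȳ = 137.07 mm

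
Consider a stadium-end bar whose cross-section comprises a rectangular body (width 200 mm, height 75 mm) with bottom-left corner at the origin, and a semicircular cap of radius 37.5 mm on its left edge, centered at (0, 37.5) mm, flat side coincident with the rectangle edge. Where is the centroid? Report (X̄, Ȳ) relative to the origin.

rectangular body: A = 200 × 75 = 15000.00, centroid at (100.00, 37.50).
semicircular end: A = ½π·37.5² = 2208.93, centroid at (-15.92, 37.50).
ΣA = 17208.93 mm²
ΣAX̄ = (15000.00)(100.00) + (2208.93)(-15.92) = 1464843.75 mm³
ΣAȲ = (15000.00)(37.50) + (2208.93)(37.50) = 645334.96 mm³
X̄ = 1464843.75 / 17208.93 = 85.12 mm
Ȳ = 645334.96 / 17208.93 = 37.50 mm

X̄ = 85.12 mm, Ȳ = 37.50 mm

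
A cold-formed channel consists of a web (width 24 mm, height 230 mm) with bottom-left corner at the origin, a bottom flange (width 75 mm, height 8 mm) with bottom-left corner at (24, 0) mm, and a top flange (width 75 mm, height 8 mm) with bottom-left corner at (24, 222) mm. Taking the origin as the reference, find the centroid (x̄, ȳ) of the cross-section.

x̄ = 20.84 mm, ȳ = 115.00 mm

web: A = 24 × 230 = 5520.00, centroid at (12.00, 115.00).
bottom flange: A = 75 × 8 = 600.00, centroid at (61.50, 4.00).
top flange: A = 75 × 8 = 600.00, centroid at (61.50, 226.00).
ΣA = 6720.00 mm², ΣAx̄ = 140040.00 mm³, ΣAȳ = 772800.00 mm³.
x̄ = 140040.00/6720.00 = 20.84 mm; ȳ = 772800.00/6720.00 = 115.00 mm.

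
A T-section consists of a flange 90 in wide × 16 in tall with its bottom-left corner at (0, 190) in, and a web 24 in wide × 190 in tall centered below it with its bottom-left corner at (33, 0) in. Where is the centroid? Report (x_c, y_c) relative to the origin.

web: A = 24 × 190 = 4560.00, centroid at (45.00, 95.00).
flange: A = 90 × 16 = 1440.00, centroid at (45.00, 198.00).
ΣA = 6000.00 in², ΣAx_c = 270000.00 in³, ΣAy_c = 718320.00 in³.
x_c = 270000.00/6000.00 = 45.00 in; y_c = 718320.00/6000.00 = 119.72 in.

x_c = 45.00 in, y_c = 119.72 in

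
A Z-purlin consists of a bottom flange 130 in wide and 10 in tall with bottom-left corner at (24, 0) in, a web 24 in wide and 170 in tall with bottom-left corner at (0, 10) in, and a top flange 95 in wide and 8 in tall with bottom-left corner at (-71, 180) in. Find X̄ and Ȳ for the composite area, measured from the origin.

X̄ = 23.91 in, Ȳ = 86.96 in

Part | A | x̄ᵢ | ȳᵢ | A·x̄ᵢ | A·ȳᵢ
bottom flange | 1300.00 | 89.00 | 5.00 | 115700.00 | 6500.00
web | 4080.00 | 12.00 | 95.00 | 48960.00 | 387600.00
top flange | 760.00 | -23.50 | 184.00 | -17860.00 | 139840.00
Σ | 6140.00 |  |  | 146800.00 | 533940.00
X̄ = 146800.00 / 6140.00 = 23.91 in
Ȳ = 533940.00 / 6140.00 = 86.96 in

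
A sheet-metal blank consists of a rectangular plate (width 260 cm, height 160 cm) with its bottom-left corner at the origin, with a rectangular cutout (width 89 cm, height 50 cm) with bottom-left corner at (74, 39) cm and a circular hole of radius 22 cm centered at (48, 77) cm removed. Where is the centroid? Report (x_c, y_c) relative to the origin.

x_c = 134.94 cm, y_c = 82.13 cm

Part | A | x̄ᵢ | ȳᵢ | A·x̄ᵢ | A·ȳᵢ
plate | 41600.00 | 130.00 | 80.00 | 5408000.00 | 3328000.00
hole 1 | -4450.00 | 118.50 | 64.00 | -527325.00 | -284800.00
hole 2 | -1520.53 | 48.00 | 77.00 | -72985.48 | -117080.88
Σ | 35629.47 |  |  | 4807689.52 | 2926119.12
x_c = 4807689.52 / 35629.47 = 134.94 cm
y_c = 2926119.12 / 35629.47 = 82.13 cm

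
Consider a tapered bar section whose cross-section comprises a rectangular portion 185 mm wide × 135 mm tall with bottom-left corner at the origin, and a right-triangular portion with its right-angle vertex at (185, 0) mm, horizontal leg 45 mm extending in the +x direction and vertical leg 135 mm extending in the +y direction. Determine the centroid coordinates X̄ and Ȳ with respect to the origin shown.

rectangular portion: A = 185 × 135 = 24975.00, centroid at (92.50, 67.50).
triangular portion: A = ½·45·135 = 3037.50, centroid at (200.00, 45.00).
ΣA = 28012.50 mm², ΣAX̄ = 2917687.50 mm³, ΣAȲ = 1822500.00 mm³.
X̄ = 2917687.50/28012.50 = 104.16 mm; Ȳ = 1822500.00/28012.50 = 65.06 mm.

X̄ = 104.16 mm, Ȳ = 65.06 mm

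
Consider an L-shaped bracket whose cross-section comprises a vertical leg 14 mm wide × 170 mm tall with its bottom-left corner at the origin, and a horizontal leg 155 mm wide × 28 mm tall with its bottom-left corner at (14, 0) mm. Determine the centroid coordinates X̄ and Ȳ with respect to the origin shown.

X̄ = 61.57 mm, Ȳ = 39.15 mm

Part | A | x̄ᵢ | ȳᵢ | A·x̄ᵢ | A·ȳᵢ
vertical leg | 2380.00 | 7.00 | 85.00 | 16660.00 | 202300.00
horizontal leg | 4340.00 | 91.50 | 14.00 | 397110.00 | 60760.00
Σ | 6720.00 |  |  | 413770.00 | 263060.00
X̄ = 413770.00 / 6720.00 = 61.57 mm
Ȳ = 263060.00 / 6720.00 = 39.15 mm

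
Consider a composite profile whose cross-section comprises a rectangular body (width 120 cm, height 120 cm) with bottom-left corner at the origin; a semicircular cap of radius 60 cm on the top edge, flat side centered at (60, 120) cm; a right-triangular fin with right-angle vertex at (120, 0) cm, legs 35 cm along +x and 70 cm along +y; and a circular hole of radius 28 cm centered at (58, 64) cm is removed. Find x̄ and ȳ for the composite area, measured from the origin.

Part | A | x̄ᵢ | ȳᵢ | A·x̄ᵢ | A·ȳᵢ
rectangular body | 14400.00 | 60.00 | 60.00 | 864000.00 | 864000.00
semicircular top | 5654.87 | 60.00 | 145.46 | 339292.01 | 822584.01
triangular fin | 1225.00 | 131.67 | 23.33 | 161291.67 | 28583.33
hole | -2463.01 | 58.00 | 64.00 | -142854.50 | -157632.55
Σ | 18816.86 |  |  | 1221729.17 | 1557534.79
x̄ = 1221729.17 / 18816.86 = 64.93 cm
ȳ = 1557534.79 / 18816.86 = 82.77 cm

x̄ = 64.93 cm, ȳ = 82.77 cm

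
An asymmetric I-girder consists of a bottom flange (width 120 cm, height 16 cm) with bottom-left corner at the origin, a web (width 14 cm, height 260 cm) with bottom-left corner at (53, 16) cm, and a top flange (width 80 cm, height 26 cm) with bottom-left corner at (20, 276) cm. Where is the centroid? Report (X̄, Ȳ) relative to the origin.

X̄ = 60.00 cm, Ȳ = 150.25 cm

bottom flange: A = 120 × 16 = 1920.00, centroid at (60.00, 8.00).
web: A = 14 × 260 = 3640.00, centroid at (60.00, 146.00).
top flange: A = 80 × 26 = 2080.00, centroid at (60.00, 289.00).
ΣA = 7640.00 cm², ΣAX̄ = 458400.00 cm³, ΣAȲ = 1147920.00 cm³.
X̄ = 458400.00/7640.00 = 60.00 cm; Ȳ = 1147920.00/7640.00 = 150.25 cm.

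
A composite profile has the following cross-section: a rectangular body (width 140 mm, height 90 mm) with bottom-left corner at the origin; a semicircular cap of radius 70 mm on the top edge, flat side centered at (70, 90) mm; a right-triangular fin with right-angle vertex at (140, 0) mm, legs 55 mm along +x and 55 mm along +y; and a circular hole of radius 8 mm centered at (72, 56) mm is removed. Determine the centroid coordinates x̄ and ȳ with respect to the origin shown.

Part | A | x̄ᵢ | ȳᵢ | A·x̄ᵢ | A·ȳᵢ
rectangular body | 12600.00 | 70.00 | 45.00 | 882000.00 | 567000.00
semicircular top | 7696.90 | 70.00 | 119.71 | 538783.14 | 921387.85
triangular fin | 1512.50 | 158.33 | 18.33 | 239479.17 | 27729.17
hole | -201.06 | 72.00 | 56.00 | -14476.46 | -11259.47
Σ | 21608.34 |  |  | 1645785.85 | 1504857.55
x̄ = 1645785.85 / 21608.34 = 76.16 mm
ȳ = 1504857.55 / 21608.34 = 69.64 mm

x̄ = 76.16 mm, ȳ = 69.64 mm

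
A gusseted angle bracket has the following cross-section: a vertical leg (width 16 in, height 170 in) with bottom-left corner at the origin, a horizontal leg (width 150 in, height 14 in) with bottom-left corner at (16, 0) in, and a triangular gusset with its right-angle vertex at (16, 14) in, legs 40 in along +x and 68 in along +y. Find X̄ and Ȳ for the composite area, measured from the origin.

Part | A | x̄ᵢ | ȳᵢ | A·x̄ᵢ | A·ȳᵢ
vertical leg | 2720.00 | 8.00 | 85.00 | 21760.00 | 231200.00
horizontal leg | 2100.00 | 91.00 | 7.00 | 191100.00 | 14700.00
gusset | 1360.00 | 29.33 | 36.67 | 39893.33 | 49866.67
Σ | 6180.00 |  |  | 252753.33 | 295766.67
X̄ = 252753.33 / 6180.00 = 40.90 in
Ȳ = 295766.67 / 6180.00 = 47.86 in

X̄ = 40.90 in, Ȳ = 47.86 in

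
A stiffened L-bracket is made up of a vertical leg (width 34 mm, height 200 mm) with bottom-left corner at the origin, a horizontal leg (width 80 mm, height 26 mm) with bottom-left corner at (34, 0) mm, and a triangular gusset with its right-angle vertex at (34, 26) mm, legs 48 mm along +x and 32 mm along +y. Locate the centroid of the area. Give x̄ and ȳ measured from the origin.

x̄ = 31.92 mm, ȳ = 76.20 mm

vertical leg: A = 34 × 200 = 6800.00, centroid at (17.00, 100.00).
horizontal leg: A = 80 × 26 = 2080.00, centroid at (74.00, 13.00).
gusset: A = ½·48·32 = 768.00, centroid at (50.00, 36.67).
ΣA = 9648.00 mm²
ΣAx̄ = (6800.00)(17.00) + (2080.00)(74.00) + (768.00)(50.00) = 307920.00 mm³
ΣAȳ = (6800.00)(100.00) + (2080.00)(13.00) + (768.00)(36.67) = 735200.00 mm³
x̄ = 307920.00 / 9648.00 = 31.92 mm
ȳ = 735200.00 / 9648.00 = 76.20 mm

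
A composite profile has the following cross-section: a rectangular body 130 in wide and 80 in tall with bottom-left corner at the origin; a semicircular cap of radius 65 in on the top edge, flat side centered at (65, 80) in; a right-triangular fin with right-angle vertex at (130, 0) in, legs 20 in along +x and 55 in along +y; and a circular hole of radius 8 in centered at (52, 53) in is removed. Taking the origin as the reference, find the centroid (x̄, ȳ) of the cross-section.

Part | A | x̄ᵢ | ȳᵢ | A·x̄ᵢ | A·ȳᵢ
rectangular body | 10400.00 | 65.00 | 40.00 | 676000.00 | 416000.00
semicircular top | 6636.61 | 65.00 | 107.59 | 431379.94 | 714012.49
triangular fin | 550.00 | 136.67 | 18.33 | 75166.67 | 10083.33
hole | -201.06 | 52.00 | 53.00 | -10455.22 | -10656.28
Σ | 17385.55 |  |  | 1172091.39 | 1129439.54
x̄ = 1172091.39 / 17385.55 = 67.42 in
ȳ = 1129439.54 / 17385.55 = 64.96 in

x̄ = 67.42 in, ȳ = 64.96 in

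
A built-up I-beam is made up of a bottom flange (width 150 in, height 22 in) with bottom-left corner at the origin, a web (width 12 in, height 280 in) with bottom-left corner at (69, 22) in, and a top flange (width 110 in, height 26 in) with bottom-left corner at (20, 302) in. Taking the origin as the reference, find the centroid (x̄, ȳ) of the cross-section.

bottom flange: A = 150 × 22 = 3300.00, centroid at (75.00, 11.00).
web: A = 12 × 280 = 3360.00, centroid at (75.00, 162.00).
top flange: A = 110 × 26 = 2860.00, centroid at (75.00, 315.00).
ΣA = 9520.00 in²
ΣAx̄ = (3300.00)(75.00) + (3360.00)(75.00) + (2860.00)(75.00) = 714000.00 in³
ΣAȳ = (3300.00)(11.00) + (3360.00)(162.00) + (2860.00)(315.00) = 1481520.00 in³
x̄ = 714000.00 / 9520.00 = 75.00 in
ȳ = 1481520.00 / 9520.00 = 155.62 in

x̄ = 75.00 in, ȳ = 155.62 in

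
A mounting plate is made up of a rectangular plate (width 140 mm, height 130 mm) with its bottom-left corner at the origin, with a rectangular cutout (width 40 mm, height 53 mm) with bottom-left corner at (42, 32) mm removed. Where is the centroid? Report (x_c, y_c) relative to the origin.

plate: A = 140 × 130 = 18200.00, centroid at (70.00, 65.00).
hole: A = −(40 × 53) = -2120.00, centroid at (62.00, 58.50).
ΣA = 16080.00 mm², ΣAx_c = 1142560.00 mm³, ΣAy_c = 1058980.00 mm³.
x_c = 1142560.00/16080.00 = 71.05 mm; y_c = 1058980.00/16080.00 = 65.86 mm.

x_c = 71.05 mm, y_c = 65.86 mm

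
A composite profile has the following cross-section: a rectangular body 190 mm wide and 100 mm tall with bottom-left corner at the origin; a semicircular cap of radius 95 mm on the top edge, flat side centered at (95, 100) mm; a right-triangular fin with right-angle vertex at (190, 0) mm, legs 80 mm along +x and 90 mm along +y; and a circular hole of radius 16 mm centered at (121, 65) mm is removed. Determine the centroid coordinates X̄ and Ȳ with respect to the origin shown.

rectangular body: A = 190 × 100 = 19000.00, centroid at (95.00, 50.00).
semicircular top: A = ½π·95² = 14176.44, centroid at (95.00, 140.32).
triangular fin: A = ½·80·90 = 3600.00, centroid at (216.67, 30.00).
hole: A = −π·16² = -804.25, centroid at (121.00, 65.00).
ΣA = 35972.19 mm², ΣAX̄ = 3834447.53 mm³, ΣAȲ = 2994950.92 mm³.
X̄ = 3834447.53/35972.19 = 106.59 mm; Ȳ = 2994950.92/35972.19 = 83.26 mm.

X̄ = 106.59 mm, Ȳ = 83.26 mm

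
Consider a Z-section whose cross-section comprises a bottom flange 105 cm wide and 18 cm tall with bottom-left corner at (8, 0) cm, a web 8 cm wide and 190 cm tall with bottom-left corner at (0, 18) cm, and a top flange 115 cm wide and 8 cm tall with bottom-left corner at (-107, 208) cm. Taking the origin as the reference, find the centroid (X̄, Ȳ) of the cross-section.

Part | A | x̄ᵢ | ȳᵢ | A·x̄ᵢ | A·ȳᵢ
bottom flange | 1890.00 | 60.50 | 9.00 | 114345.00 | 17010.00
web | 1520.00 | 4.00 | 113.00 | 6080.00 | 171760.00
top flange | 920.00 | -49.50 | 212.00 | -45540.00 | 195040.00
Σ | 4330.00 |  |  | 74885.00 | 383810.00
X̄ = 74885.00 / 4330.00 = 17.29 cm
Ȳ = 383810.00 / 4330.00 = 88.64 cm

X̄ = 17.29 cm, Ȳ = 88.64 cm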